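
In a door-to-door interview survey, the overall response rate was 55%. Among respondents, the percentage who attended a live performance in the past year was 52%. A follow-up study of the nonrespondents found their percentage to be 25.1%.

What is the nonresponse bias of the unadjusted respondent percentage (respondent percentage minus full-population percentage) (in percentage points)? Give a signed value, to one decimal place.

+12.1 percentage points

Nonresponse fraction = 1 − 0.55 = 0.45.
Bias = (nonresponse fraction) × (respondent percentage − nonrespondent percentage)
     = 0.45 × (52 − 25.1) = 0.45 × 26.9 = 12.105.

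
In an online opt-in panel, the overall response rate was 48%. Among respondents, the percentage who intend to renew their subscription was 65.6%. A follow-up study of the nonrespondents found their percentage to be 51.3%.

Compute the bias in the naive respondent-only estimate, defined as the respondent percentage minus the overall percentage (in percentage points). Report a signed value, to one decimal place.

Nonresponse fraction = 1 − 0.48 = 0.52.
Bias = (nonresponse fraction) × (respondent percentage − nonrespondent percentage)
     = 0.52 × (65.6 − 51.3) = 0.52 × 14.3 = 7.436.

+7.4 percentage points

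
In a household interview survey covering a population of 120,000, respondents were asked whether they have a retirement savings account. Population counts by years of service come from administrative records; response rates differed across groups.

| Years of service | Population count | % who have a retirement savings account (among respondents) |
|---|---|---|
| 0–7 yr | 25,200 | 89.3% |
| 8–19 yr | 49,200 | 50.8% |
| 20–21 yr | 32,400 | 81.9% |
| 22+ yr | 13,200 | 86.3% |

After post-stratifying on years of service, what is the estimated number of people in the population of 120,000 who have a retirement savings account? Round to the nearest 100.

Each cell contributes its population count × the respondent rate:
  0–7 yr: 25,200 × 89.3% = 22503.6
  8–19 yr: 49,200 × 50.8% = 24993.6
  20–21 yr: 32,400 × 81.9% = 26535.6
  22+ yr: 13,200 × 86.3% = 11391.6
Estimated total = 85424.4 → 85,400.

85,400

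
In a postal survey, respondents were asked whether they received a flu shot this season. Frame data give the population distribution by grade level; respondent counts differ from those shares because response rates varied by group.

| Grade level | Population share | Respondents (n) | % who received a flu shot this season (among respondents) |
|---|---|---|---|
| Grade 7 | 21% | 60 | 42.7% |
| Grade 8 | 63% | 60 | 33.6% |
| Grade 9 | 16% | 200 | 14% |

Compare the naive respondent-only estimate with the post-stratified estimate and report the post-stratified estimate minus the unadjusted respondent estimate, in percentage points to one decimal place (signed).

+9.3 percentage points

Unadjusted (pooled respondent) estimate weights by respondent counts:
  (60/320)×42.7 + (60/320)×33.6 + (200/320)×14 = 23.0562%
Post-stratified estimate weights by population shares:
  0.21×42.7 + 0.63×33.6 + 0.16×14 = 32.375%
Difference = 32.375 − 23.0562 = 9.3188 pp.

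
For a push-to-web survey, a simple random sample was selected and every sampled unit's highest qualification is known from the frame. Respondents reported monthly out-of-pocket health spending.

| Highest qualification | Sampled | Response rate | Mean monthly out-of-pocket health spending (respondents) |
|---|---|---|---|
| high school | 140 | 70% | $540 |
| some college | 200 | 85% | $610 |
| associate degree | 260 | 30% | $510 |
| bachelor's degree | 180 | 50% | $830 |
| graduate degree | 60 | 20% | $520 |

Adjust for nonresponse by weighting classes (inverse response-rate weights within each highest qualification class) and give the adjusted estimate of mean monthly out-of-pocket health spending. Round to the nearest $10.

With weight = n_sampled/n_responded per class, the weighted class total is n_sampled:
  high school: 140 × 540 = 75,600
  some college: 200 × 610 = 122,000
  associate degree: 260 × 510 = 132,600
  bachelor's degree: 180 × 830 = 149,400
  graduate degree: 60 × 520 = 31,200
Adjusted estimate = 510,800 / 840 = 608.095 → $610.

$610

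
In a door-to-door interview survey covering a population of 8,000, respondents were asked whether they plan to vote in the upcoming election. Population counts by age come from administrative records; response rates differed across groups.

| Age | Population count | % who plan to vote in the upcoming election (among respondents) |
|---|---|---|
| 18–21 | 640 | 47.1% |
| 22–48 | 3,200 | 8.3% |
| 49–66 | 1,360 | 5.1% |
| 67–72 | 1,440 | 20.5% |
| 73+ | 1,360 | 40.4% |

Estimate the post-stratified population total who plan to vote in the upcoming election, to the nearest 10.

1,480

Each cell contributes its population count × the respondent rate:
  18–21: 640 × 47.1% = 301.44
  22–48: 3,200 × 8.3% = 265.6
  49–66: 1,360 × 5.1% = 69.36
  67–72: 1,440 × 20.5% = 295.2
  73+: 1,360 × 40.4% = 549.44
Estimated total = 1481.04 → 1,480.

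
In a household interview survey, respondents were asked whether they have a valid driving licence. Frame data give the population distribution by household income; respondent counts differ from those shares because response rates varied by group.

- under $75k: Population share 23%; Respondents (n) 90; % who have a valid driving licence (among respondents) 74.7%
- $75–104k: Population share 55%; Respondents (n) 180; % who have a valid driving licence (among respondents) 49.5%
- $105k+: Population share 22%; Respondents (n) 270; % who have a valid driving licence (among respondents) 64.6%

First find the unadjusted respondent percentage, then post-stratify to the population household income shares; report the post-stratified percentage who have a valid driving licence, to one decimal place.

58.6%

Naive respondent-only estimate (weights = respondent counts):
  (90/540)×74.7 + (180/540)×49.5 + (270/540)×64.6 = 61.25%
Reweighting by population household income shares:
  0.23×74.7 + 0.55×49.5 + 0.22×64.6 = 58.618%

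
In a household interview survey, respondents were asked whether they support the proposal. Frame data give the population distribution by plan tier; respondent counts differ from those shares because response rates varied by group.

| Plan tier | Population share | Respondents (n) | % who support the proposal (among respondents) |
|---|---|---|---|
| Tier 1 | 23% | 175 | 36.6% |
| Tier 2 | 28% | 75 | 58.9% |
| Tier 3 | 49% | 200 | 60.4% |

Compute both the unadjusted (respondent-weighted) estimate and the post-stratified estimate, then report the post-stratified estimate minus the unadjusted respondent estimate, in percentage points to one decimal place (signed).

Unadjusted (pooled respondent) estimate weights by respondent counts:
  (175/450)×36.6 + (75/450)×58.9 + (200/450)×60.4 = 50.8944%
Reweighting by population plan tier shares:
  0.23×36.6 + 0.28×58.9 + 0.49×60.4 = 54.506%
Difference = 54.506 − 50.8944 = 3.6116 pp.

+3.6 percentage points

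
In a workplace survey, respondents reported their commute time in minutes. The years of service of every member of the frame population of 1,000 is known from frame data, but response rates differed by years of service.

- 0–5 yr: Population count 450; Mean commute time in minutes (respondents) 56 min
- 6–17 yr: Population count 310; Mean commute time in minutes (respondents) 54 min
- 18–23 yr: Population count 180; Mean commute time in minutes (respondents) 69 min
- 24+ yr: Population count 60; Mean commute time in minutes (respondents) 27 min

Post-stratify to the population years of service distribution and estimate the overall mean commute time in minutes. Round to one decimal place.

Weight each group's respondent value by its population share:
  0–5 yr: (450/1,000) × 56 = 25.2
  6–17 yr: (310/1,000) × 54 = 16.74
  18–23 yr: (180/1,000) × 69 = 12.42
  24+ yr: (60/1,000) × 27 = 1.62
Post-stratified estimate = 55.98 → 56.0.

56.0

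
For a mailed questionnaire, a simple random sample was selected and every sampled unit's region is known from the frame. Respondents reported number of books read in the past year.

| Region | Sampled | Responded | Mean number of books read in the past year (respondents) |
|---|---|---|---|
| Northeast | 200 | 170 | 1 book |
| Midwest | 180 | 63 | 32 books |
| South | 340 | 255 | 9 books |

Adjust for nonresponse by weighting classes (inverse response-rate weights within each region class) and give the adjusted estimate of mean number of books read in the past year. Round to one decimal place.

12.5

Response rates by class: Northeast 170/200 = 85%, Midwest 63/180 = 35%, South 255/340 = 75%.
Weighting each respondent by the inverse class response rate inflates each class back to its sampled size, so the class weight is n_sampled:
  Northeast: 200 × 1 = 200
  Midwest: 180 × 32 = 5760
  South: 340 × 9 = 3060
Adjusted estimate = 9020 / 720 = 12.5278 → 12.5.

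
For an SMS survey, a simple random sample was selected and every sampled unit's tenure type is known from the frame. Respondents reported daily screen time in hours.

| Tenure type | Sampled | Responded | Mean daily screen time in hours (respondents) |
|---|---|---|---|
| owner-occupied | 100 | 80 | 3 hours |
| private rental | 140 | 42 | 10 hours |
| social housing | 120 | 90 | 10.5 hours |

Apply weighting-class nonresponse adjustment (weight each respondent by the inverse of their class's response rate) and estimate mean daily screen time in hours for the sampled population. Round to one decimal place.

Response rates by class: owner-occupied 80/100 = 80%, private rental 42/140 = 30%, social housing 90/120 = 75%.
With weight = n_sampled/n_responded per class, the weighted class total is n_sampled:
  owner-occupied: 100 × 3 = 300
  private rental: 140 × 10 = 1400
  social housing: 120 × 10.5 = 1260
Adjusted estimate = 2960 / 360 = 8.22222 → 8.2.

8.2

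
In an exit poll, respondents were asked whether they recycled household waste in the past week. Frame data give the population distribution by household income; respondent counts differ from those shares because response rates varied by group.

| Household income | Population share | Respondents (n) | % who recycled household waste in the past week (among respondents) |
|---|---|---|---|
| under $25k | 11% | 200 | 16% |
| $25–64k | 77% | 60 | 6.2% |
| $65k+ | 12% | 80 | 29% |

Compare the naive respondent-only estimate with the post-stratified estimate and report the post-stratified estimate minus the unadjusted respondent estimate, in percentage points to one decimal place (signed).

Unadjusted (pooled respondent) estimate weights by respondent counts:
  (200/340)×16 + (60/340)×6.2 + (80/340)×29 = 17.3294%
Post-stratified estimate weights by population shares:
  0.11×16 + 0.77×6.2 + 0.12×29 = 10.014%
Difference = 10.014 − 17.3294 = -7.3154 pp.

-7.3 percentage points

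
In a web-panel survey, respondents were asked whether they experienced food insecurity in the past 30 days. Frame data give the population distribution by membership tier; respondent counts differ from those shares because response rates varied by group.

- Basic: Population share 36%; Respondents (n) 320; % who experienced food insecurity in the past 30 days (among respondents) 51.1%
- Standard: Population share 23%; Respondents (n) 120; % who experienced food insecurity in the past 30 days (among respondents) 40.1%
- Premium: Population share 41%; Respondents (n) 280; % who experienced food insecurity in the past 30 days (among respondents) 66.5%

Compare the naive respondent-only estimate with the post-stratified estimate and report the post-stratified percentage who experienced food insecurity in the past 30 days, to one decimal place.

54.9%

Without adjustment, the pooled respondent share is:
  (320/720)×51.1 + (120/720)×40.1 + (280/720)×66.5 = 55.2556%
Post-stratified estimate weights by population shares:
  0.36×51.1 + 0.23×40.1 + 0.41×66.5 = 54.884%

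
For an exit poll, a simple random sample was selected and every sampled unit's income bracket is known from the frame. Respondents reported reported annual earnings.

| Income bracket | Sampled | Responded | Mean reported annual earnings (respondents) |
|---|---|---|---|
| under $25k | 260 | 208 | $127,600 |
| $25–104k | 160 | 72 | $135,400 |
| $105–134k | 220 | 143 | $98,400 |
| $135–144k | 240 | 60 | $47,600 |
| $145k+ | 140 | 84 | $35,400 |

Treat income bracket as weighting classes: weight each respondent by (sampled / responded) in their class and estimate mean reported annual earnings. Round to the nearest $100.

Response rates by class: under $25k 208/260 = 80%, $25–104k 72/160 = 45%, $105–134k 143/220 = 65%, $135–144k 60/240 = 25%, $145k+ 84/140 = 60%.
Weighting each respondent by the inverse class response rate inflates each class back to its sampled size, so the class weight is n_sampled:
  under $25k: 260 × 127,600 = 33,176,000
  $25–104k: 160 × 135,400 = 21,664,000
  $105–134k: 220 × 98,400 = 21,648,000
  $135–144k: 240 × 47,600 = 11,424,000
  $145k+: 140 × 35,400 = 4,956,000
Adjusted estimate = 92,868,000 / 1,020 = 91047.1 → $91,000.

$91,000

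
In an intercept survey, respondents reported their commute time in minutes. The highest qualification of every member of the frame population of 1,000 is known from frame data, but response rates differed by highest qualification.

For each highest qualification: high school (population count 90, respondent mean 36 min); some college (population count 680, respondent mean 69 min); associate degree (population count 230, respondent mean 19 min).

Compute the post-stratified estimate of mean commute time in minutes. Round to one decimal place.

Weight each group's respondent value by its population share:
  high school: (90/1,000) × 36 = 3.24
  some college: (680/1,000) × 69 = 46.92
  associate degree: (230/1,000) × 19 = 4.37
Post-stratified estimate = 54.53 → 54.5.

54.5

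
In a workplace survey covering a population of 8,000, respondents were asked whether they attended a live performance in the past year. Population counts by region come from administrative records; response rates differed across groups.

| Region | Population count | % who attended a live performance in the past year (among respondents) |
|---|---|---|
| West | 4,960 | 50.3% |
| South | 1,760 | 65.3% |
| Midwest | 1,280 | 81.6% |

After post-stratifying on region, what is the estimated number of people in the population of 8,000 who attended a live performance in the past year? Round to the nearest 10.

Estimated count per cell = population count × respondent percentage:
  West: 4,960 × 50.3% = 2494.88
  South: 1,760 × 65.3% = 1149.28
  Midwest: 1,280 × 81.6% = 1044.48
Estimated total = 4688.64 → 4,690.

4,690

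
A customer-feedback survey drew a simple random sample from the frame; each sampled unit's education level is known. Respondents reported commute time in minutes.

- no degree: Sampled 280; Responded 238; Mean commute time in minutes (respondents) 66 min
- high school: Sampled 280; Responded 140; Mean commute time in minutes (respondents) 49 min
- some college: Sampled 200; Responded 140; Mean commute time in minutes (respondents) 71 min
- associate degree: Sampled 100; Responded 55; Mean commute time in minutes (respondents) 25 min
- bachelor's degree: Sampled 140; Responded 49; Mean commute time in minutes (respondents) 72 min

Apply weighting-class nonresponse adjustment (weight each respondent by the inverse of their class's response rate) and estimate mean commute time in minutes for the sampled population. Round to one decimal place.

59.0

Response rates by class: no degree 238/280 = 85%, high school 140/280 = 50%, some college 140/200 = 70%, associate degree 55/100 = 55%, bachelor's degree 49/140 = 35%.
Each respondent's weight = sampled/responded in their class; summing within a class gives n_sampled, so:
  no degree: 280 × 66 = 18,480
  high school: 280 × 49 = 13,720
  some college: 200 × 71 = 14,200
  associate degree: 100 × 25 = 2500
  bachelor's degree: 140 × 72 = 10,080
Adjusted estimate = 58,980 / 1,000 = 58.98 → 59.0.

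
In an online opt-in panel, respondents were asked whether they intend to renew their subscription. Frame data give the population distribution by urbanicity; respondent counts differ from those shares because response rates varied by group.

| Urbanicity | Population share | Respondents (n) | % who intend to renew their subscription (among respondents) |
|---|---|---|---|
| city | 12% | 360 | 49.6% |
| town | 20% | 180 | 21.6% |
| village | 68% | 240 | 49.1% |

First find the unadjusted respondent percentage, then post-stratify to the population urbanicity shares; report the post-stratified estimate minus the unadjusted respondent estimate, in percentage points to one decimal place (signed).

+0.7 percentage points

Unadjusted (pooled respondent) estimate weights by respondent counts:
  (360/780)×49.6 + (180/780)×21.6 + (240/780)×49.1 = 42.9846%
Post-stratifying to population shares instead:
  0.12×49.6 + 0.2×21.6 + 0.68×49.1 = 43.66%
Difference = 43.66 − 42.9846 = 0.6754 pp.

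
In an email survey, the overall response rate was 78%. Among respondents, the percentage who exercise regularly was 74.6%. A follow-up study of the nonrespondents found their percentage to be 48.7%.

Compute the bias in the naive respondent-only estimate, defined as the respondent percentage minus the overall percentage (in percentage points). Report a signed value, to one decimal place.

Nonresponse fraction = 1 − 0.78 = 0.22.
Bias = (nonresponse fraction) × (respondent percentage − nonrespondent percentage)
     = 0.22 × (74.6 − 48.7) = 0.22 × 25.9 = 5.698.

+5.7 percentage points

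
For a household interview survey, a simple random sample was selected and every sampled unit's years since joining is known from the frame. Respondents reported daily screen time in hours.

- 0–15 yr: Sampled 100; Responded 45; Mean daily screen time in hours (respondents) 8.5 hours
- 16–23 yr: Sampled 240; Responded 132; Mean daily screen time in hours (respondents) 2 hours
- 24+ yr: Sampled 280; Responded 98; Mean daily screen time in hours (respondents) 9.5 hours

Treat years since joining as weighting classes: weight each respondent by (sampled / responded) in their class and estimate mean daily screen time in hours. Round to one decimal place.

6.4

Response rates by class: 0–15 yr 45/100 = 45%, 16–23 yr 132/240 = 55%, 24+ yr 98/280 = 35%.
Inverse-response-rate weighting restores each class to its sampled count, so class totals weight by n_sampled:
  0–15 yr: 100 × 8.5 = 850
  16–23 yr: 240 × 2 = 480
  24+ yr: 280 × 9.5 = 2660
Adjusted estimate = 3990 / 620 = 6.43548 → 6.4.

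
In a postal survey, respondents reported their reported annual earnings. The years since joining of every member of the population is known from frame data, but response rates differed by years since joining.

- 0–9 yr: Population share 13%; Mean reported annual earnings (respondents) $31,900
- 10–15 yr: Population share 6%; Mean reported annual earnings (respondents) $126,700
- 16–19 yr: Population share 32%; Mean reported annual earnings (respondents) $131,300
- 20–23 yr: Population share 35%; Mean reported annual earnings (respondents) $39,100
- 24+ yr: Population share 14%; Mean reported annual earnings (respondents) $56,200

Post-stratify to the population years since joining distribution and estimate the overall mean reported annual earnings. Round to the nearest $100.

Post-stratification weights by population share, not respondent share:
  0–9 yr: 0.13 × 31,900 = 4147
  10–15 yr: 0.06 × 126,700 = 7602
  16–19 yr: 0.32 × 131,300 = 42,016
  20–23 yr: 0.35 × 39,100 = 13,685
  24+ yr: 0.14 × 56,200 = 7868
Post-stratified estimate = 75,318 → $75,300.

$75,300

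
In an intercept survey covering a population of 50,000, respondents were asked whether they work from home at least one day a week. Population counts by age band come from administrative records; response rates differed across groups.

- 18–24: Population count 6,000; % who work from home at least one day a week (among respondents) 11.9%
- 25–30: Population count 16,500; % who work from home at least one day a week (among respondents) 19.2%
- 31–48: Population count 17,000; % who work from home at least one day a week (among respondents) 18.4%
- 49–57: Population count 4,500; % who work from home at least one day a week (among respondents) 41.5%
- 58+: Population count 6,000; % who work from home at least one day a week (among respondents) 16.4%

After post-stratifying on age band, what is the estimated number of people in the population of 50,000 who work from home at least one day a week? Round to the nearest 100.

Estimated count per cell = population count × respondent percentage:
  18–24: 6,000 × 11.9% = 714
  25–30: 16,500 × 19.2% = 3168
  31–48: 17,000 × 18.4% = 3128
  49–57: 4,500 × 41.5% = 1867.5
  58+: 6,000 × 16.4% = 984
Estimated total = 9861.5 → 9,900.

9,900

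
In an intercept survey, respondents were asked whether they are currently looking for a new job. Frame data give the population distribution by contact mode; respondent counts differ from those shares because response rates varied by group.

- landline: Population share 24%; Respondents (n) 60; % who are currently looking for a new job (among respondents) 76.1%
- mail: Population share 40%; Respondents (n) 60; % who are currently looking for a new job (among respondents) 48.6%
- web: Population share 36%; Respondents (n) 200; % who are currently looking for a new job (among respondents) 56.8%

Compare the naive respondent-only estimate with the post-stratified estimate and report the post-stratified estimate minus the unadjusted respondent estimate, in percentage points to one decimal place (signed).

-0.7 percentage points

Without adjustment, the pooled respondent share is:
  (60/320)×76.1 + (60/320)×48.6 + (200/320)×56.8 = 58.8813%
Reweighting by population contact mode shares:
  0.24×76.1 + 0.4×48.6 + 0.36×56.8 = 58.152%
Difference = 58.152 − 58.8813 = -0.7293 pp.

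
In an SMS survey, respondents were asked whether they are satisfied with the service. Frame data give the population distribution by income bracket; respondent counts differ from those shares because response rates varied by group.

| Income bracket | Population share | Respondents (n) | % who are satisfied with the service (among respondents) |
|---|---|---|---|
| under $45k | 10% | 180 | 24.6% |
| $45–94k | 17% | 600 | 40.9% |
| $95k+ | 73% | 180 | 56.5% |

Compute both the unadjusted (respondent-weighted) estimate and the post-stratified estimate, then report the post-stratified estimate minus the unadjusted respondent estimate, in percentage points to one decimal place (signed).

+9.9 percentage points

Unadjusted (pooled respondent) estimate weights by respondent counts:
  (180/960)×24.6 + (600/960)×40.9 + (180/960)×56.5 = 40.7687%
Post-stratified estimate weights by population shares:
  0.1×24.6 + 0.17×40.9 + 0.73×56.5 = 50.658%
Difference = 50.658 − 40.7687 = 9.8893 pp.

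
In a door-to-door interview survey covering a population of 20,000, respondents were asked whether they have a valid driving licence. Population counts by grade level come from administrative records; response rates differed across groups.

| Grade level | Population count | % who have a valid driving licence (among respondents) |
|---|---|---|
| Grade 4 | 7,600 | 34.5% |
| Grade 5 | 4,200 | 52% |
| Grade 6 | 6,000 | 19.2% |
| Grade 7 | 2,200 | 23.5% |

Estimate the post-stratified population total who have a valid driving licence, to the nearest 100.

6,500

Each cell contributes its population count × the respondent rate:
  Grade 4: 7,600 × 34.5% = 2622
  Grade 5: 4,200 × 52% = 2184
  Grade 6: 6,000 × 19.2% = 1152
  Grade 7: 2,200 × 23.5% = 517
Estimated total = 6475 → 6,500.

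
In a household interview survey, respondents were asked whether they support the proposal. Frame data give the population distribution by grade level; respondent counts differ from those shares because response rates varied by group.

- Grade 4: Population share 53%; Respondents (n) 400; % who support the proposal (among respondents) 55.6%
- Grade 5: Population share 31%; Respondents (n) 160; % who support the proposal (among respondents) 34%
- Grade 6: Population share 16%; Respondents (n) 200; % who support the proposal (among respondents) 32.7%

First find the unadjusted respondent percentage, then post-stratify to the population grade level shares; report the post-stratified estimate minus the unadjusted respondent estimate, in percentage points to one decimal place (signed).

Naive respondent-only estimate (weights = respondent counts):
  (400/760)×55.6 + (160/760)×34 + (200/760)×32.7 = 45.0263%
Reweighting by population grade level shares:
  0.53×55.6 + 0.31×34 + 0.16×32.7 = 45.24%
Difference = 45.24 − 45.0263 = 0.2137 pp.

+0.2 percentage points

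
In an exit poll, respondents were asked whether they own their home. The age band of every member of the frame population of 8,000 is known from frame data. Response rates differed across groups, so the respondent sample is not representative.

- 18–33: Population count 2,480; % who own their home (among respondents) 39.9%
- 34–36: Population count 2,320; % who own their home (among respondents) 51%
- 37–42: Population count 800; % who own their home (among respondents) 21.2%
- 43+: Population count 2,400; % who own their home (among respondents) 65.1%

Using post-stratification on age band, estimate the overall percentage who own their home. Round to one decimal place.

48.8%

Each cell contributes population-share × respondent value:
  18–33: (2,480/8,000) × 39.9 = 12.369
  34–36: (2,320/8,000) × 51 = 14.79
  37–42: (800/8,000) × 21.2 = 2.12
  43+: (2,400/8,000) × 65.1 = 19.53
Post-stratified estimate = 48.809 → 48.8%.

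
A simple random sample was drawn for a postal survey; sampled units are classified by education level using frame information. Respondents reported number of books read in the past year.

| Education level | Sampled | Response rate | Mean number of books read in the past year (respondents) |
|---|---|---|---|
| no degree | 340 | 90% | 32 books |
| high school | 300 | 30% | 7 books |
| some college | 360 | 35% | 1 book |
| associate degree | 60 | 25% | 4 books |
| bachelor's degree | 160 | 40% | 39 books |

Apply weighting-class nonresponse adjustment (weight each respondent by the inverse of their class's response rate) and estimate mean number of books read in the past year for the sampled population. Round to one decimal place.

16.2

With weight = n_sampled/n_responded per class, the weighted class total is n_sampled:
  no degree: 340 × 32 = 10,880
  high school: 300 × 7 = 2100
  some college: 360 × 1 = 360
  associate degree: 60 × 4 = 240
  bachelor's degree: 160 × 39 = 6240
Adjusted estimate = 19,820 / 1,220 = 16.2459 → 16.2.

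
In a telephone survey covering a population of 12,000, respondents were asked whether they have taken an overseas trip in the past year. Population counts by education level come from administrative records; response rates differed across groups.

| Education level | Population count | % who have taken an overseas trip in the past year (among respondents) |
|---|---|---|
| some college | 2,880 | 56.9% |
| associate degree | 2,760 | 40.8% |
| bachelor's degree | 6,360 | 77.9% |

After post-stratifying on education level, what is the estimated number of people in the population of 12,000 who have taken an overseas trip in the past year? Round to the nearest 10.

7,720

Apply each group's respondent rate to its population count:
  some college: 2,880 × 56.9% = 1638.72
  associate degree: 2,760 × 40.8% = 1126.08
  bachelor's degree: 6,360 × 77.9% = 4954.44
Estimated total = 7719.24 → 7,720.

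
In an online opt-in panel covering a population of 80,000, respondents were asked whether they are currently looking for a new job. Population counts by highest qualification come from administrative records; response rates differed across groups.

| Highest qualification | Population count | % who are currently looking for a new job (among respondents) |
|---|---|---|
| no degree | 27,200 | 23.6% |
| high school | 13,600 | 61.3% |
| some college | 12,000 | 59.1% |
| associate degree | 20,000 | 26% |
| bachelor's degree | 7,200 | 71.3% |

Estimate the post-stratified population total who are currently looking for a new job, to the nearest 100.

Estimated count per cell = population count × respondent percentage:
  no degree: 27,200 × 23.6% = 6419.2
  high school: 13,600 × 61.3% = 8336.8
  some college: 12,000 × 59.1% = 7092
  associate degree: 20,000 × 26% = 5200
  bachelor's degree: 7,200 × 71.3% = 5133.6
Estimated total = 32181.6 → 32,200.

32,200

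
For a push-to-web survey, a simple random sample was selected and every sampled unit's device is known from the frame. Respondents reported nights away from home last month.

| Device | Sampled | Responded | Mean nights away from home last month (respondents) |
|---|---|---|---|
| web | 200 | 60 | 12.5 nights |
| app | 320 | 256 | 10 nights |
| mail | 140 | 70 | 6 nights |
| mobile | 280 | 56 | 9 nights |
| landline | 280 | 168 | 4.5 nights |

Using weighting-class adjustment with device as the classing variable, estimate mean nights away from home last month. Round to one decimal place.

8.5

Class response rates: web 60/200 = 30%, app 256/320 = 80%, mail 70/140 = 50%, mobile 56/280 = 20%, landline 168/280 = 60%.
Each respondent's weight = sampled/responded in their class; summing within a class gives n_sampled, so:
  web: 200 × 12.5 = 2500
  app: 320 × 10 = 3200
  mail: 140 × 6 = 840
  mobile: 280 × 9 = 2520
  landline: 280 × 4.5 = 1260
Adjusted estimate = 10,320 / 1,220 = 8.45902 → 8.5.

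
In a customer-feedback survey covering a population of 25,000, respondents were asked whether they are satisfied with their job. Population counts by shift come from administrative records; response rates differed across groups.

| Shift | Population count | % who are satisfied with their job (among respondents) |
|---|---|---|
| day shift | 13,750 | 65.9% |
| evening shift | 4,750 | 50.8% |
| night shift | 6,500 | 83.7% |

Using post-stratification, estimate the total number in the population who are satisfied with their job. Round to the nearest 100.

Apply each group's respondent rate to its population count:
  day shift: 13,750 × 65.9% = 9061.25
  evening shift: 4,750 × 50.8% = 2413
  night shift: 6,500 × 83.7% = 5440.5
Estimated total = 16914.8 → 16,900.

16,900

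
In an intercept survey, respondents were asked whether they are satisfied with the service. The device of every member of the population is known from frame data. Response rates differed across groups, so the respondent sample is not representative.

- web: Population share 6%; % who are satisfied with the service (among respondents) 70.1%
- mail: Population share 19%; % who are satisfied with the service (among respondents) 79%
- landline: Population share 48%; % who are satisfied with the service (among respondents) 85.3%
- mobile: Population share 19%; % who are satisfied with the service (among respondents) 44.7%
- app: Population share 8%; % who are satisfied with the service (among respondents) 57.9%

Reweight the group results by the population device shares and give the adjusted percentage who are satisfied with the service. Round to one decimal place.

73.3%

Post-stratification weights by population share, not respondent share:
  web: 0.06 × 70.1 = 4.206
  mail: 0.19 × 79 = 15.01
  landline: 0.48 × 85.3 = 40.944
  mobile: 0.19 × 44.7 = 8.493
  app: 0.08 × 57.9 = 4.632
Post-stratified estimate = 73.285 → 73.3%.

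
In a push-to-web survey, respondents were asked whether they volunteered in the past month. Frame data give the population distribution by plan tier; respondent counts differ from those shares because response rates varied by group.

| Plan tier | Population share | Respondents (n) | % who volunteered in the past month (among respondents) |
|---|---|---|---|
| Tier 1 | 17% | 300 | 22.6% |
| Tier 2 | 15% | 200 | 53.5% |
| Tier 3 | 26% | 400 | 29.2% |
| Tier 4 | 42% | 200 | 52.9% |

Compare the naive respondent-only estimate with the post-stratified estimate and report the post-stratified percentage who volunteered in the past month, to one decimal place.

Without adjustment, the pooled respondent share is:
  (300/1100)×22.6 + (200/1100)×53.5 + (400/1100)×29.2 + (200/1100)×52.9 = 36.1273%
Post-stratified estimate weights by population shares:
  0.17×22.6 + 0.15×53.5 + 0.26×29.2 + 0.42×52.9 = 41.677%

41.7%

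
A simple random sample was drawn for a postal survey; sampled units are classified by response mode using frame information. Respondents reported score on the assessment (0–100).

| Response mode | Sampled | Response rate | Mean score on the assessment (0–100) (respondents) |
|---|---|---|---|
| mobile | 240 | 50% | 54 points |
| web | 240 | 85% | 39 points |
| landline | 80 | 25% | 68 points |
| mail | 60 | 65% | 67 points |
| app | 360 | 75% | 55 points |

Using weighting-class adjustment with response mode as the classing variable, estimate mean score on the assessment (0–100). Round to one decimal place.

Each respondent's weight = sampled/responded in their class; summing within a class gives n_sampled, so:
  mobile: 240 × 54 = 12,960
  web: 240 × 39 = 9360
  landline: 80 × 68 = 5440
  mail: 60 × 67 = 4020
  app: 360 × 55 = 19,800
Adjusted estimate = 51,580 / 980 = 52.6327 → 52.6.

52.6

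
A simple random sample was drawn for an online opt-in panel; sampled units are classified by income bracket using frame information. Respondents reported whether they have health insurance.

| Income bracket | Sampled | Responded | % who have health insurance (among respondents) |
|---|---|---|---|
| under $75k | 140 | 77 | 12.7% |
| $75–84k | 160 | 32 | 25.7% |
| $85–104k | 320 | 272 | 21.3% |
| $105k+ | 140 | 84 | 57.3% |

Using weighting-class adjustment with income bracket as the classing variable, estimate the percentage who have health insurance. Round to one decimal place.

Class response rates: under $75k 77/140 = 55%, $75–84k 32/160 = 20%, $85–104k 272/320 = 85%, $105k+ 84/140 = 60%.
With weight = n_sampled/n_responded per class, the weighted class total is n_sampled:
  under $75k: 140 × 12.7 = 1778
  $75–84k: 160 × 25.7 = 4112
  $85–104k: 320 × 21.3 = 6816
  $105k+: 140 × 57.3 = 8022
Adjusted estimate = 20,728 / 760 = 27.2737 → 27.3%.

27.3%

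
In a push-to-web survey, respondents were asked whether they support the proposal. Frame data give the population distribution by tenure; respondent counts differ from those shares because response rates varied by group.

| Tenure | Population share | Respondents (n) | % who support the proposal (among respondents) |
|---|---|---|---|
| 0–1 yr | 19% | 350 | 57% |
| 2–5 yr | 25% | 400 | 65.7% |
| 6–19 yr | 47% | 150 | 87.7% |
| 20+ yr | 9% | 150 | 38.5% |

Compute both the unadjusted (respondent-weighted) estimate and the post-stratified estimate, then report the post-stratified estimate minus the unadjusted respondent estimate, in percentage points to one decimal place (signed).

Unadjusted (pooled respondent) estimate weights by respondent counts:
  (350/1050)×57 + (400/1050)×65.7 + (150/1050)×87.7 + (150/1050)×38.5 = 62.0571%
Post-stratified estimate weights by population shares:
  0.19×57 + 0.25×65.7 + 0.47×87.7 + 0.09×38.5 = 71.939%
Difference = 71.939 − 62.0571 = 9.8819 pp.

+9.9 percentage points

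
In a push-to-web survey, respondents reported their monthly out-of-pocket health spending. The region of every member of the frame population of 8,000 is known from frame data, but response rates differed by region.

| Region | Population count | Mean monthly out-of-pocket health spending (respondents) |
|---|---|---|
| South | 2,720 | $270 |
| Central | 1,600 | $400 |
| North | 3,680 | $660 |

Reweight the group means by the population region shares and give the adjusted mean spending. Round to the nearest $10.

$480

Reweight to the known region distribution:
  South: (2,720/8,000) × 270 = 91.8
  Central: (1,600/8,000) × 400 = 80
  North: (3,680/8,000) × 660 = 303.6
Post-stratified estimate = 475.4 → $480.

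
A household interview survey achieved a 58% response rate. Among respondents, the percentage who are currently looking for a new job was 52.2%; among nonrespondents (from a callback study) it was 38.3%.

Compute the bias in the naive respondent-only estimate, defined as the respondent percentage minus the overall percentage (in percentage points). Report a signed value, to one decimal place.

+5.8 percentage points

Nonresponse fraction = 1 − 0.58 = 0.42.
Bias = (nonresponse fraction) × (respondent percentage − nonrespondent percentage)
     = 0.42 × (52.2 − 38.3) = 0.42 × 13.9 = 5.838.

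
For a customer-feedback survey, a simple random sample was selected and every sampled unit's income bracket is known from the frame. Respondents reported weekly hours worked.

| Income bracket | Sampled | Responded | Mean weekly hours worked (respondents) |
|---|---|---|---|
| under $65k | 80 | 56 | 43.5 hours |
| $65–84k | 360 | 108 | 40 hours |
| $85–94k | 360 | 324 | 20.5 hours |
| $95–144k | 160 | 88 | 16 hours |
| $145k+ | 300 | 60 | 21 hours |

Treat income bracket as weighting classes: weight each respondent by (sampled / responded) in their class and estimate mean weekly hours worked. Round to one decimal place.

27.1

Response rates by class: under $65k 56/80 = 70%, $65–84k 108/360 = 30%, $85–94k 324/360 = 90%, $95–144k 88/160 = 55%, $145k+ 60/300 = 20%.
Weighting each respondent by the inverse class response rate inflates each class back to its sampled size, so the class weight is n_sampled:
  under $65k: 80 × 43.5 = 3480
  $65–84k: 360 × 40 = 14,400
  $85–94k: 360 × 20.5 = 7380
  $95–144k: 160 × 16 = 2560
  $145k+: 300 × 21 = 6300
Adjusted estimate = 34,120 / 1,260 = 27.0794 → 27.1.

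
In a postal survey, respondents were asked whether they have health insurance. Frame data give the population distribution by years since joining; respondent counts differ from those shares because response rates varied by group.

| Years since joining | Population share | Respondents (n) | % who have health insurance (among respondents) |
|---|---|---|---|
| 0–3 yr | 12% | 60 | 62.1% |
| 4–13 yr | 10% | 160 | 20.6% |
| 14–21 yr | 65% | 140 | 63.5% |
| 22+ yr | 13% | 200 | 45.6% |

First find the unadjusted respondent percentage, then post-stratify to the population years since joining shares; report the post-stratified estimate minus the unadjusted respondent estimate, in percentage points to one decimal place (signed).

Naive respondent-only estimate (weights = respondent counts):
  (60/560)×62.1 + (160/560)×20.6 + (140/560)×63.5 + (200/560)×45.6 = 44.7%
Reweighting by population years since joining shares:
  0.12×62.1 + 0.1×20.6 + 0.65×63.5 + 0.13×45.6 = 56.715%
Difference = 56.715 − 44.7 = 12.015 pp.

+12.0 percentage points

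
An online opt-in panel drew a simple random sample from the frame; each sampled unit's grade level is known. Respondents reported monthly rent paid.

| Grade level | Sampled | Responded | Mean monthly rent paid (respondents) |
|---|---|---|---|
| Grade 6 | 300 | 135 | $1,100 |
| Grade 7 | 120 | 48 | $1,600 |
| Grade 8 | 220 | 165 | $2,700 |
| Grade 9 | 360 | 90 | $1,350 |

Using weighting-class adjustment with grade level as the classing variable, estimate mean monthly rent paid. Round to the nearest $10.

$1,600

Response rates by class: Grade 6 135/300 = 45%, Grade 7 48/120 = 40%, Grade 8 165/220 = 75%, Grade 9 90/360 = 25%.
Weighting each respondent by the inverse class response rate inflates each class back to its sampled size, so the class weight is n_sampled:
  Grade 6: 300 × 1100 = 330,000
  Grade 7: 120 × 1600 = 192,000
  Grade 8: 220 × 2700 = 594,000
  Grade 9: 360 × 1350 = 486,000
Adjusted estimate = 1,602,000 / 1,000 = 1602 → $1,600.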